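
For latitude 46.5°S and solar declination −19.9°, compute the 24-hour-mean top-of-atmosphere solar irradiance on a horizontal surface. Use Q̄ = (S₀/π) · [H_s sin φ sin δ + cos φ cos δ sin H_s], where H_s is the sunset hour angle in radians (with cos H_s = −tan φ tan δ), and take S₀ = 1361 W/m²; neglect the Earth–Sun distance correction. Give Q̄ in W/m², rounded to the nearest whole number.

469 W/m²

cos H_s = −tan(-46.5°) · tan(-19.9°) = -0.3815, so H_s = arccos(-0.3815) = 112.43°. In radians, H_s = 1.9623.
H_s sin φ sin δ = 1.9623 × -0.7254 × -0.3404 = 0.4845.
cos φ cos δ sin H_s = 0.6884 × 0.9403 × 0.9243 = 0.5983.
Q̄ = (1361/π) × (0.4845 + 0.5983) = 433.22 × 1.0828 = 469.09 W/m².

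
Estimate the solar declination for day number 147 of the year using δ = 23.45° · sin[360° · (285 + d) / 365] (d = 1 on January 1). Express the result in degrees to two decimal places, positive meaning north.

+21.44°

360 × (285 + 147) / 365 = 426.082°; sin(426.082°) = 0.9141.
δ = 23.45 × 0.9141 = 21.436° ≈ +21.44°.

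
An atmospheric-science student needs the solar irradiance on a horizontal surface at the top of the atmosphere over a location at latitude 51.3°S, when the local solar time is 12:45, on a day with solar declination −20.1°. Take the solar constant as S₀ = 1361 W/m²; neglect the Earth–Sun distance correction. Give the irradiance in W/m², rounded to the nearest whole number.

1149 W/m²

Hour angle H = 15° × (12.75 − 12) = 11.25°.
cos θ_z = sin(-51.3°) sin(-20.1°) + cos(-51.3°) cos(-20.1°) cos(11.25°) = 0.2682 + 0.5759 = 0.8441.
Top-of-atmosphere irradiance = S₀ cos θ_z = 1361 × 0.8441 = 1148.82 W/m².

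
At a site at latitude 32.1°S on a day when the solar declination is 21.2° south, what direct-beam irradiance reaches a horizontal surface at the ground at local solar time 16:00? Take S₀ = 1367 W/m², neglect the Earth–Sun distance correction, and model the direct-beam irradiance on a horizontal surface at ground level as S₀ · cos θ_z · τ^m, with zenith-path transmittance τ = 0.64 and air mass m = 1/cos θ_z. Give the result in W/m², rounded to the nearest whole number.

375 W/m²

Hour angle H = 15° × (16 − 12) = 60.00°.
cos θ_z = sin(-32.1°) sin(-21.2°) + cos(-32.1°) cos(-21.2°) cos(60.00°) = 0.1922 + 0.3949 = 0.5871.
Air mass m = 1/cos θ_z = 1/0.5871 = 1.703; τ^m = 0.64^1.703 = 0.4677.
Surface direct beam = 1367 × 0.5871 × 0.4677 = 375.36 W/m².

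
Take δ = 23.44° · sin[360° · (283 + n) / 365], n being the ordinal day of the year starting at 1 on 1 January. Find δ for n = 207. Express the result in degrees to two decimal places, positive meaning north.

360 × (283 + 207) / 365 = 483.288°; sin(483.288°) = 0.8359.
δ = 23.44 × 0.8359 = 19.593° ≈ +19.59°.

+19.59°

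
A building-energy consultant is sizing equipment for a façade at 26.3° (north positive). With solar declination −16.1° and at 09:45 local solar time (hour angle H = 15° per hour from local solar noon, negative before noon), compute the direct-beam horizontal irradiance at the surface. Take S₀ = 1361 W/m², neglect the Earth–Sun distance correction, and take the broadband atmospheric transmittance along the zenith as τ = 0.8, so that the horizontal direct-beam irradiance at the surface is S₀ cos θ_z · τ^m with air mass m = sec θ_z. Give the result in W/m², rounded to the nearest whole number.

Hour angle H = 15° × (9.75 − 12) = -33.75°.
With φ = 26.3°, δ = -16.1°, H = -33.75°: sin φ sin δ = -0.1229, cos φ cos δ cos H = 0.7162, so cos θ_z = 0.5933.
Air mass m = 1/cos θ_z = 1/0.5933 = 1.685; τ^m = 0.8^1.685 = 0.6866.
Surface direct beam = 1361 × 0.5933 × 0.6866 = 554.42 W/m².

554 W/m²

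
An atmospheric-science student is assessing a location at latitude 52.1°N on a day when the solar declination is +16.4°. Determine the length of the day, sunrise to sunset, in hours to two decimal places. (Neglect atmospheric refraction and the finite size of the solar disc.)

14.96 hours

−tan φ tan δ = −(1.2846)(0.2943) = -0.3781; H_s = arccos(-0.3781) = 112.22°.
Day length = 2 H_s / 15° h⁻¹ = 224.44° / 15 = 14.963 h.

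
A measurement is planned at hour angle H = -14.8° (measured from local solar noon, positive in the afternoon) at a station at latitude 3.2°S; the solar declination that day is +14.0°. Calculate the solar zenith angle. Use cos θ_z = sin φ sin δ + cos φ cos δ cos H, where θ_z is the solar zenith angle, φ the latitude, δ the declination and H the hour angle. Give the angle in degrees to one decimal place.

cos θ_z = sin(-3.2°) sin(14.0°) + cos(-3.2°) cos(14.0°) cos(-14.80°) = -0.0135 + 0.9366 = 0.9231.
θ_z = arccos(0.9231) = 22.62°.

22.6°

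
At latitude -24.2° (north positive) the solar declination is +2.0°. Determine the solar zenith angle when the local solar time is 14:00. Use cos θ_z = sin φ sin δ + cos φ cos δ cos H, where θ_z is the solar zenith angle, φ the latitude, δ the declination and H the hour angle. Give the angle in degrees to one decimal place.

39.2°

Hour angle H = 15° × (14 − 12) = 30.00°.
With φ = -24.2°, δ = 2.0°, H = 30.00°: sin φ sin δ = -0.0143, cos φ cos δ cos H = 0.7894, so cos θ_z = 0.7751.
θ_z = arccos(0.7751) = 39.19°.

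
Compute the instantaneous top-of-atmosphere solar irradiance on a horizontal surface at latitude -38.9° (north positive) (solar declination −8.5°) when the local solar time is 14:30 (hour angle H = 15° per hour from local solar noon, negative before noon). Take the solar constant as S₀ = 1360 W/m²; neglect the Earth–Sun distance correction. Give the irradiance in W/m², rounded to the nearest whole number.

957 W/m²

Hour angle H = 15° × (14.5 − 12) = 37.50°.
cos θ_z = sin φ sin δ + cos φ cos δ cos H = (-0.6280)(-0.1478) + (0.7782)(0.9890)(0.7934) = 0.7035.
Top-of-atmosphere irradiance = S₀ cos θ_z = 1360 × 0.7035 = 956.76 W/m².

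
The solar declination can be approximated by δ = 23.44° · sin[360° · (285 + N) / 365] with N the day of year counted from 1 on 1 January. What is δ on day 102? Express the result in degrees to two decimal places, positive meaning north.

+8.67°

360 × (285 + 102) / 365 = 381.699°; sin(381.699°) = 0.3697.
δ = 23.44 × 0.3697 = 8.666° ≈ +8.67°.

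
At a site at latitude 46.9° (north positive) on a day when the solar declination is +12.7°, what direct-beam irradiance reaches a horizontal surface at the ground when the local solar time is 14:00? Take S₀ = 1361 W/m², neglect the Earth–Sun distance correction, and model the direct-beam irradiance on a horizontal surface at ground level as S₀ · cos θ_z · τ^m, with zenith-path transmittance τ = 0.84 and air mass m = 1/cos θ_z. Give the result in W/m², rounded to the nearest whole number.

Hour angle H = 15° × (14 − 12) = 30.00°.
With φ = 46.9°, δ = 12.7°, H = 30.00°: sin φ sin δ = 0.1605, cos φ cos δ cos H = 0.5773, so cos θ_z = 0.7378.
Air mass m = 1/cos θ_z = 1/0.7378 = 1.355; τ^m = 0.84^1.355 = 0.7896.
Surface direct beam = 1361 × 0.7378 × 0.7896 = 792.87 W/m².

793 W/m²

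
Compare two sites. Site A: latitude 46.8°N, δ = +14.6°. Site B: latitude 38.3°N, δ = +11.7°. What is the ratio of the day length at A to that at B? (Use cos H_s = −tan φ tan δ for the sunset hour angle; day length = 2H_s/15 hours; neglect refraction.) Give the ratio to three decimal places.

A: H_s = arccos(−tan 46.8° · tan 14.6°) = 106.10°, so 2H_s/15 = 14.1467 h.
B: H_s = arccos(−tan 38.3° · tan 11.7°) = 99.41°, so 2H_s/15 = 13.2547 h.
Ratio A/B = 14.1467 / 13.2547 = 1.0673.

1.067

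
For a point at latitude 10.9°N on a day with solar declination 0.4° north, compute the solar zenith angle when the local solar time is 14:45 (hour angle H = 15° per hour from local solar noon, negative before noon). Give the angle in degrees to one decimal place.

42.3°

Hour angle H = 15° × (14.75 − 12) = 41.25°.
cos θ_z = sin φ sin δ + cos φ cos δ cos H = (0.1891)(0.0070) + (0.9820)(1.0000)(0.7518) = 0.7396.
θ_z = arccos(0.7396) = 42.30°.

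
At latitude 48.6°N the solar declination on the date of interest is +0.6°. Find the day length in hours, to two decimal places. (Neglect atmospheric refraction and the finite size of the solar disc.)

12.09 hours

The sunset hour angle satisfies cos H_s = −tan φ tan δ = -0.0119, giving H_s = 90.68°.
Day length = 2 H_s / 15° h⁻¹ = 181.36° / 15 = 12.091 h.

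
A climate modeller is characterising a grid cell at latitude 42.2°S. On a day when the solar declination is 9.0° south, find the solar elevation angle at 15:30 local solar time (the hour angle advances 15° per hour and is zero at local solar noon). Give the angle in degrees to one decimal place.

Hour angle H = 15° × (15.5 − 12) = 52.50°.
cos θ_z = sin φ sin δ + cos φ cos δ cos H = (-0.6717)(-0.1564) + (0.7408)(0.9877)(0.6088) = 0.5505.
θ_z = arccos(0.5505) = 56.60°, so the elevation is 90° − 56.60° = 33.40°.

33.4°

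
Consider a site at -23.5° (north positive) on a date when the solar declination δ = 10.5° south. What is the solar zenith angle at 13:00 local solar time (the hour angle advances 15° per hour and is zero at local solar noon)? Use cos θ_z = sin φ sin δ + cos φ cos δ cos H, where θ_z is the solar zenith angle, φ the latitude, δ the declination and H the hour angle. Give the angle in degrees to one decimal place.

19.3°

Hour angle H = 15° × (13 − 12) = 15.00°.
cos θ_z = sin(-23.5°) sin(-10.5°) + cos(-23.5°) cos(-10.5°) cos(15.00°) = 0.0727 + 0.8710 = 0.9437.
θ_z = arccos(0.9437) = 19.32°.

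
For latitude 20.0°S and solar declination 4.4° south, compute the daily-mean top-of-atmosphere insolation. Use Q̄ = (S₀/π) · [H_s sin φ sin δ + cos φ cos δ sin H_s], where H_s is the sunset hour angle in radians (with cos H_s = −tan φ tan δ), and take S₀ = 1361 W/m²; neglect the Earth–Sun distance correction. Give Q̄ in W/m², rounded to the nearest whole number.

The sunset hour angle satisfies cos H_s = −tan φ tan δ = -0.0280, giving H_s = 91.60°. In radians, H_s = 1.5987.
H_s sin φ sin δ = 1.5987 × -0.3420 × -0.0767 = 0.0419.
cos φ cos δ sin H_s = 0.9397 × 0.9971 × 0.9996 = 0.9366.
Q̄ = (1361/π) × (0.0419 + 0.9366) = 433.22 × 0.9785 = 423.91 W/m².

424 W/m²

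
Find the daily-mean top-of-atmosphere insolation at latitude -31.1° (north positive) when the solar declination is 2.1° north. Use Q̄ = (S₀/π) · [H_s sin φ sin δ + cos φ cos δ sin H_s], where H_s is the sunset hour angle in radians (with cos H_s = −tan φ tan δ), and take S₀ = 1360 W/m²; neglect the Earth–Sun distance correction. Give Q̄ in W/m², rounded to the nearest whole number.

−tan φ tan δ = −(-0.6032)(0.0367) = 0.0221; H_s = arccos(0.0221) = 88.73°. In radians, H_s = 1.5486.
H_s sin φ sin δ = 1.5486 × -0.5165 × 0.0366 = -0.0293.
cos φ cos δ sin H_s = 0.8563 × 0.9993 × 0.9998 = 0.8555.
Q̄ = (1360/π) × (-0.0293 + 0.8555) = 432.90 × 0.8262 = 357.66 W/m².

358 W/m²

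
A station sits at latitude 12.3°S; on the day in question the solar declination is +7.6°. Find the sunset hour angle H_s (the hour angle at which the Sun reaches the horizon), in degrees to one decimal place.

The sunset hour angle satisfies cos H_s = −tan φ tan δ = 0.0291, giving H_s = 88.33°.

88.3°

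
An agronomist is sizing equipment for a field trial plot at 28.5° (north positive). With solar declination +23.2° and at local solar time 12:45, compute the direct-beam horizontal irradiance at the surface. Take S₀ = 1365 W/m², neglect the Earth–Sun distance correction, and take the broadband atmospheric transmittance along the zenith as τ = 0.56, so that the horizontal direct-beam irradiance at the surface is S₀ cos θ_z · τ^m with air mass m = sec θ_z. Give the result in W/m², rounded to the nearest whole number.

Hour angle H = 15° × (12.75 − 12) = 11.25°.
cos θ_z = sin φ sin δ + cos φ cos δ cos H = (0.4772)(0.3939) + (0.8788)(0.9191)(0.9808) = 0.9802.
Air mass m = 1/cos θ_z = 1/0.9802 = 1.020; τ^m = 0.56^1.020 = 0.5535.
Surface direct beam = 1365 × 0.9802 × 0.5535 = 740.57 W/m².

741 W/m²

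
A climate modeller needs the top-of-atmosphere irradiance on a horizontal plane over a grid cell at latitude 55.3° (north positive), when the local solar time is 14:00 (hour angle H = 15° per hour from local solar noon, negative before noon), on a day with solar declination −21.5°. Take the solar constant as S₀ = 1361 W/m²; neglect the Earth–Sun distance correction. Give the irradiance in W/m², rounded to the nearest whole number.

Hour angle H = 15° × (14 − 12) = 30.00°.
With φ = 55.3°, δ = -21.5°, H = 30.00°: sin φ sin δ = -0.3013, cos φ cos δ cos H = 0.4587, so cos θ_z = 0.1574.
Top-of-atmosphere irradiance = S₀ cos θ_z = 1361 × 0.1574 = 214.22 W/m².

214 W/m²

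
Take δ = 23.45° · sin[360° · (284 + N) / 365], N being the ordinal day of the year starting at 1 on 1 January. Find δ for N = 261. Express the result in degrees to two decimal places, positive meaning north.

360 × (284 + 261) / 365 = 537.534°; sin(537.534°) = 0.0430.
δ = 23.45 × 0.0430 = 1.008° ≈ +1.01°.

+1.01°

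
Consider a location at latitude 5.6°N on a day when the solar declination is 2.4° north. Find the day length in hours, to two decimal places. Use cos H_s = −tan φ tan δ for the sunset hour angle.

The sunset hour angle satisfies cos H_s = −tan φ tan δ = -0.0041, giving H_s = 90.23°.
Day length = 2 H_s / 15° h⁻¹ = 180.46° / 15 = 12.031 h.

12.03 hours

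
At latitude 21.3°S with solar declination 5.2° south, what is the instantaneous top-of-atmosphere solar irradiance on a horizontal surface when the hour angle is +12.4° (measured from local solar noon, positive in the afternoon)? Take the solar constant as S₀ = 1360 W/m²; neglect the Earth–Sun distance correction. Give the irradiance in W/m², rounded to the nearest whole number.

1277 W/m²

cos θ_z = sin(-21.3°) sin(-5.2°) + cos(-21.3°) cos(-5.2°) cos(12.40°) = 0.0329 + 0.9062 = 0.9391.
Top-of-atmosphere irradiance = S₀ cos θ_z = 1360 × 0.9391 = 1277.18 W/m².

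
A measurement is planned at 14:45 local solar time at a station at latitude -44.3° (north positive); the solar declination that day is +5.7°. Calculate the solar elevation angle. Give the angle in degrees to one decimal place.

Hour angle H = 15° × (14.75 − 12) = 41.25°.
cos θ_z = sin φ sin δ + cos φ cos δ cos H = (-0.6984)(0.0993) + (0.7157)(0.9951)(0.7518) = 0.4661.
θ_z = arccos(0.4661) = 62.22°, so the elevation is 90° − 62.22° = 27.78°.

27.8°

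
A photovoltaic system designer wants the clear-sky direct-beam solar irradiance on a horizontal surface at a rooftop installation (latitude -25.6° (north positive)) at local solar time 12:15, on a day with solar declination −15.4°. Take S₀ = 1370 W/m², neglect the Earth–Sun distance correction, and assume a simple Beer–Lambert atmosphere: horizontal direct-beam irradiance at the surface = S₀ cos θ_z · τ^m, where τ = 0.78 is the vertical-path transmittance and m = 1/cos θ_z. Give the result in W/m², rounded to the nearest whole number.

Hour angle H = 15° × (12.25 − 12) = 3.75°.
With φ = -25.6°, δ = -15.4°, H = 3.75°: sin φ sin δ = 0.1147, cos φ cos δ cos H = 0.8676, so cos θ_z = 0.9823.
Air mass m = 1/cos θ_z = 1/0.9823 = 1.018; τ^m = 0.78^1.018 = 0.7765.
Surface direct beam = 1370 × 0.9823 × 0.7765 = 1044.98 W/m².

1045 W/m²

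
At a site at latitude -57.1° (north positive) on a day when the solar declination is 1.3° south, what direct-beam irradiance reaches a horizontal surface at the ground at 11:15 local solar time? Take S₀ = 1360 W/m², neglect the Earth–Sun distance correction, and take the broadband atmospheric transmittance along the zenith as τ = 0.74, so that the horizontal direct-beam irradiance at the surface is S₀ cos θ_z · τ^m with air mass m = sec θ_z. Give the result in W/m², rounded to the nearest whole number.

Hour angle H = 15° × (11.25 − 12) = -11.25°.
cos θ_z = sin(-57.1°) sin(-1.3°) + cos(-57.1°) cos(-1.3°) cos(-11.25°) = 0.0190 + 0.5326 = 0.5516.
Air mass m = 1/cos θ_z = 1/0.5516 = 1.813; τ^m = 0.74^1.813 = 0.5793.
Surface direct beam = 1360 × 0.5516 × 0.5793 = 434.58 W/m².

435 W/m²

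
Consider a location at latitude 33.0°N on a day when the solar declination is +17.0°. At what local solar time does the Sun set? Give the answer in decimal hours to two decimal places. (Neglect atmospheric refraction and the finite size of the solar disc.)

18.76 h

cos H_s = −tan(33.0°) · tan(17.0°) = -0.1985, so H_s = arccos(-0.1985) = 101.45°.
Sunset is at 12 + H_s/15 = 12 + 6.763 = 18.763 h local solar time.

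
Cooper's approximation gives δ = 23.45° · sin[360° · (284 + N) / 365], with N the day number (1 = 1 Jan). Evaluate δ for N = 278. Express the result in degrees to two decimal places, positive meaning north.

360 × (284 + 278) / 365 = 554.301°; sin(554.301°) = -0.2470.
δ = 23.45 × -0.2470 = -5.792° ≈ -5.79°.

-5.79°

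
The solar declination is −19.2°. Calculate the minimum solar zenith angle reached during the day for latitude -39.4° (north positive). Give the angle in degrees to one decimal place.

At local solar noon the hour angle is zero, so the zenith angle is |φ − δ| = |-39.4° − (-19.2°)| = 20.2°.

20.2°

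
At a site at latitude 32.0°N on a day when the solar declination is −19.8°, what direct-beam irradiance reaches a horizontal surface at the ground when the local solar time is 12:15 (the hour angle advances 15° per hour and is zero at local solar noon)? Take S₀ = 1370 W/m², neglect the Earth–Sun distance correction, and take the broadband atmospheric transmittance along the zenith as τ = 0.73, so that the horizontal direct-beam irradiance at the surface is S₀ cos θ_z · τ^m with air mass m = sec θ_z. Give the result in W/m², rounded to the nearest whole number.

Hour angle H = 15° × (12.25 − 12) = 3.75°.
cos θ_z = sin(32.0°) sin(-19.8°) + cos(32.0°) cos(-19.8°) cos(3.75°) = -0.1795 + 0.7962 = 0.6167.
Air mass m = 1/cos θ_z = 1/0.6167 = 1.622; τ^m = 0.73^1.622 = 0.6002.
Surface direct beam = 1370 × 0.6167 × 0.6002 = 507.10 W/m².

507 W/m²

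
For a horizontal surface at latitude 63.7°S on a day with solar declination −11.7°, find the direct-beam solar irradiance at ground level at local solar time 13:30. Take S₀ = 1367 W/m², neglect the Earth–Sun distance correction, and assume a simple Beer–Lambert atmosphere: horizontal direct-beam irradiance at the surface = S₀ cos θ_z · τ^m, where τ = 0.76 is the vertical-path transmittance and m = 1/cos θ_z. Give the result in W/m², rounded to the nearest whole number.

497 W/m²

Hour angle H = 15° × (13.5 − 12) = 22.50°.
cos θ_z = sin(-63.7°) sin(-11.7°) + cos(-63.7°) cos(-11.7°) cos(22.50°) = 0.1818 + 0.4008 = 0.5826.
Air mass m = 1/cos θ_z = 1/0.5826 = 1.716; τ^m = 0.76^1.716 = 0.6244.
Surface direct beam = 1367 × 0.5826 × 0.6244 = 497.28 W/m².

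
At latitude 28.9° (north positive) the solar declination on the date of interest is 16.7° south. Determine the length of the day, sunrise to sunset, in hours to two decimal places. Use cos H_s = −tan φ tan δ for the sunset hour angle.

10.73 hours

cos H_s = −tan(28.9°) · tan(-16.7°) = 0.1656, so H_s = arccos(0.1656) = 80.47°.
Day length = 2 H_s / 15° h⁻¹ = 160.94° / 15 = 10.729 h.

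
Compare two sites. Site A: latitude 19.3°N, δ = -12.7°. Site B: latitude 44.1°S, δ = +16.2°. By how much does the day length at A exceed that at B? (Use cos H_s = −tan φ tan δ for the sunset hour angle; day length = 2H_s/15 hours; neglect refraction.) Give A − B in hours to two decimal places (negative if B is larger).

+1.58 h

A: H_s = arccos(−tan 19.3° · tan -12.7°) = 85.47°, so 2H_s/15 = 11.3960 h.
B: H_s = arccos(−tan -44.1° · tan 16.2°) = 73.65°, so 2H_s/15 = 9.8200 h.
A − B = 11.3960 − 9.8200 = 1.5760 h.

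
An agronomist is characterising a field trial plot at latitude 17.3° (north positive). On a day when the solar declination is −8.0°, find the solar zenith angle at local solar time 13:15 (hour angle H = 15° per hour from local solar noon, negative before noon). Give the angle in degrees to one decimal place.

Hour angle H = 15° × (13.25 − 12) = 18.75°.
With φ = 17.3°, δ = -8.0°, H = 18.75°: sin φ sin δ = -0.0414, cos φ cos δ cos H = 0.8953, so cos θ_z = 0.8539.
θ_z = arccos(0.8539) = 31.36°.

31.4°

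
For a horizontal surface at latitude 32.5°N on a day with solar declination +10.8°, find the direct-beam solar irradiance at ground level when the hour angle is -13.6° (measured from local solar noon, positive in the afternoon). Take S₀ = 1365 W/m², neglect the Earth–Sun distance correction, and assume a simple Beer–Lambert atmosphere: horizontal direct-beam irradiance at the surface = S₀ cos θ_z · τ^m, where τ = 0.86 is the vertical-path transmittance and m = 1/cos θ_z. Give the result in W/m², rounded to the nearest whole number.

1047 W/m²

With φ = 32.5°, δ = 10.8°, H = -13.60°: sin φ sin δ = 0.1007, cos φ cos δ cos H = 0.8052, so cos θ_z = 0.9059.
Air mass m = 1/cos θ_z = 1/0.9059 = 1.104; τ^m = 0.86^1.104 = 0.8466.
Surface direct beam = 1365 × 0.9059 × 0.8466 = 1046.87 W/m².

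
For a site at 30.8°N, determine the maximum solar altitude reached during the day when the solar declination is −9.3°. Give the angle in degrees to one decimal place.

At local solar noon the hour angle is zero, so the elevation is 90° − |φ − δ| = 90° − |30.8° − (-9.3°)| = 90° − 40.1° = 49.9°.

49.9°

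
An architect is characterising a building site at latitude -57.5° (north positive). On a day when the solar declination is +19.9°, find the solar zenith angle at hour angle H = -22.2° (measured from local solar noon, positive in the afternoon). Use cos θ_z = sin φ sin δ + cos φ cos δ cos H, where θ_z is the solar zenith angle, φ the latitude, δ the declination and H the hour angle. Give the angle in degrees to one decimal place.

cos θ_z = sin φ sin δ + cos φ cos δ cos H = (-0.8434)(0.3404) + (0.5373)(0.9403)(0.9259) = 0.1807.
θ_z = arccos(0.1807) = 79.59°.

79.6°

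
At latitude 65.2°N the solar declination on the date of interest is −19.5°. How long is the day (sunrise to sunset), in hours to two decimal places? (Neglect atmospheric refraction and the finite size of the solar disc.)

5.33 hours

The sunset hour angle satisfies cos H_s = −tan φ tan δ = 0.7664, giving H_s = 39.97°.
Day length = 2 H_s / 15° h⁻¹ = 79.94° / 15 = 5.329 h.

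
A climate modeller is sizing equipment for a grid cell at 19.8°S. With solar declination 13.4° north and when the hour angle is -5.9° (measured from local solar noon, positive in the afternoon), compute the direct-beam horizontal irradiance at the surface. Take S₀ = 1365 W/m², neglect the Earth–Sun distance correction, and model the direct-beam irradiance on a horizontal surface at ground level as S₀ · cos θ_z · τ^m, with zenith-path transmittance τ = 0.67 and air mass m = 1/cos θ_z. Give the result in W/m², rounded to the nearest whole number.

cos θ_z = sin φ sin δ + cos φ cos δ cos H = (-0.3387)(0.2317) + (0.9409)(0.9728)(0.9947) = 0.8320.
Air mass m = 1/cos θ_z = 1/0.8320 = 1.202; τ^m = 0.67^1.202 = 0.6179.
Surface direct beam = 1365 × 0.8320 × 0.6179 = 701.74 W/m².

702 W/m²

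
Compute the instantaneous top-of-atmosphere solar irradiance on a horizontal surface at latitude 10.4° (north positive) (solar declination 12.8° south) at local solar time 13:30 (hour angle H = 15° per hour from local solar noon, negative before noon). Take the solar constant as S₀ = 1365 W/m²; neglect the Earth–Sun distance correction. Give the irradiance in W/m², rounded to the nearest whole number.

1155 W/m²

Hour angle H = 15° × (13.5 − 12) = 22.50°.
With φ = 10.4°, δ = -12.8°, H = 22.50°: sin φ sin δ = -0.0400, cos φ cos δ cos H = 0.8861, so cos θ_z = 0.8461.
Top-of-atmosphere irradiance = S₀ cos θ_z = 1365 × 0.8461 = 1154.93 W/m².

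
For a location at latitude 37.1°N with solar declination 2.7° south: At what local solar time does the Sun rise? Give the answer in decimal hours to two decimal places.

6.14 h

The sunset hour angle satisfies cos H_s = −tan φ tan δ = 0.0357, giving H_s = 87.95°.
Sunrise is at 12 − H_s/15 = 12 − 5.863 = 6.137 h local solar time.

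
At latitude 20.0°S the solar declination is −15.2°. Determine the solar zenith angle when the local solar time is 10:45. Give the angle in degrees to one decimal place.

18.5°

Hour angle H = 15° × (10.75 − 12) = -18.75°.
With φ = -20.0°, δ = -15.2°, H = -18.75°: sin φ sin δ = 0.0897, cos φ cos δ cos H = 0.8587, so cos θ_z = 0.9484.
θ_z = arccos(0.9484) = 18.49°.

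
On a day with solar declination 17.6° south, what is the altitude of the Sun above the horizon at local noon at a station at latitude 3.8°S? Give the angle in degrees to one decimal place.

76.2°

At local solar noon the hour angle is zero, so the elevation is 90° − |φ − δ| = 90° − |-3.8° − (-17.6°)| = 90° − 13.8° = 76.2°.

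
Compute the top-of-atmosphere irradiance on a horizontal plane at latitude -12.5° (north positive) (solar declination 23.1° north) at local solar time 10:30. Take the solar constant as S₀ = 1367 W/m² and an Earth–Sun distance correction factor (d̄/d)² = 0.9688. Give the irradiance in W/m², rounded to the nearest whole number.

Hour angle H = 15° × (10.5 − 12) = -22.50°.
With φ = -12.5°, δ = 23.1°, H = -22.50°: sin φ sin δ = -0.0849, cos φ cos δ cos H = 0.8297, so cos θ_z = 0.7448.
Top-of-atmosphere irradiance = S₀ (d̄/d)² cos θ_z = 1367 × 0.9688 × 0.7448 = 986.38 W/m².

986 W/m²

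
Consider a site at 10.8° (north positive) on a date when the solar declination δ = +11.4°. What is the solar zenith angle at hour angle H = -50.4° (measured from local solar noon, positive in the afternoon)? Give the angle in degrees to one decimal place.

cos θ_z = sin(10.8°) sin(11.4°) + cos(10.8°) cos(11.4°) cos(-50.40°) = 0.0370 + 0.6138 = 0.6508.
θ_z = arccos(0.6508) = 49.40°.

49.4°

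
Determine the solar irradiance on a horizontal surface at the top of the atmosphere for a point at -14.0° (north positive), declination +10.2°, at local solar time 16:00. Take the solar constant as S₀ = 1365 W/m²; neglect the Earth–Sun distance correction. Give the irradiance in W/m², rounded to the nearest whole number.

593 W/m²

Hour angle H = 15° × (16 − 12) = 60.00°.
cos θ_z = sin φ sin δ + cos φ cos δ cos H = (-0.2419)(0.1771) + (0.9703)(0.9842)(0.5000) = 0.4346.
Top-of-atmosphere irradiance = S₀ cos θ_z = 1365 × 0.4346 = 593.23 W/m².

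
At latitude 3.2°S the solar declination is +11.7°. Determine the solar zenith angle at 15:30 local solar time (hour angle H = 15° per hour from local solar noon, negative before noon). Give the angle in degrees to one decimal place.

Hour angle H = 15° × (15.5 − 12) = 52.50°.
cos θ_z = sin(-3.2°) sin(11.7°) + cos(-3.2°) cos(11.7°) cos(52.50°) = -0.0113 + 0.5952 = 0.5839.
θ_z = arccos(0.5839) = 54.27°.

54.3°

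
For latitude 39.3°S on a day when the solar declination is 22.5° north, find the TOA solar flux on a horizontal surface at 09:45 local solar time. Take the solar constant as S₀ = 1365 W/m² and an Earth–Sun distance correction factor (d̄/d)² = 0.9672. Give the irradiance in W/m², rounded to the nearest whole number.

Hour angle H = 15° × (9.75 − 12) = -33.75°.
With φ = -39.3°, δ = 22.5°, H = -33.75°: sin φ sin δ = -0.2424, cos φ cos δ cos H = 0.5944, so cos θ_z = 0.3520.
Top-of-atmosphere irradiance = S₀ (d̄/d)² cos θ_z = 1365 × 0.9672 × 0.3520 = 464.72 W/m².

465 W/m²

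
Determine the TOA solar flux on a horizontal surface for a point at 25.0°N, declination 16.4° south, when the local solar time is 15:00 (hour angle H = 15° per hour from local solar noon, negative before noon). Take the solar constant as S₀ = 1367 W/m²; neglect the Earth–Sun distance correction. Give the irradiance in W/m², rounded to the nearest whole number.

Hour angle H = 15° × (15 − 12) = 45.00°.
cos θ_z = sin(25.0°) sin(-16.4°) + cos(25.0°) cos(-16.4°) cos(45.00°) = -0.1193 + 0.6148 = 0.4955.
Top-of-atmosphere irradiance = S₀ cos θ_z = 1367 × 0.4955 = 677.35 W/m².

677 W/m²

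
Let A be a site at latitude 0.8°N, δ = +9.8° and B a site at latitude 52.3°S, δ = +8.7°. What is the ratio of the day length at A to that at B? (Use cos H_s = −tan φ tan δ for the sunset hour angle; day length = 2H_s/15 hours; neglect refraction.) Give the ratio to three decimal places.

1.147

A: H_s = arccos(−tan 0.8° · tan 9.8°) = 90.14°, so 2H_s/15 = 12.0187 h.
B: H_s = arccos(−tan -52.3° · tan 8.7°) = 78.58°, so 2H_s/15 = 10.4773 h.
Ratio A/B = 12.0187 / 10.4773 = 1.1471.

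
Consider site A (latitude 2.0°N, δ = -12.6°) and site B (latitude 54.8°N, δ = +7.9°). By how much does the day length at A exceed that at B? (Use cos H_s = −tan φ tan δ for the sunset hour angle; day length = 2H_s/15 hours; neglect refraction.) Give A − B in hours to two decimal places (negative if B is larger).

-1.57 h

A: H_s = arccos(−tan 2.0° · tan -12.6°) = 89.55°, so 2H_s/15 = 11.9400 h.
B: H_s = arccos(−tan 54.8° · tan 7.9°) = 101.34°, so 2H_s/15 = 13.5120 h.
A − B = 11.9400 − 13.5120 = -1.5720 h.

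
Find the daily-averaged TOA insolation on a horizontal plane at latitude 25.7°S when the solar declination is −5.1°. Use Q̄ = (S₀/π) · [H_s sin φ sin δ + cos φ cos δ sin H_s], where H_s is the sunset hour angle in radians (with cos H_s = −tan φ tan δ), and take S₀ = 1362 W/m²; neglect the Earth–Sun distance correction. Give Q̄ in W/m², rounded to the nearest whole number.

The sunset hour angle satisfies cos H_s = −tan φ tan δ = -0.0430, giving H_s = 92.46°. In radians, H_s = 1.6137.
H_s sin φ sin δ = 1.6137 × -0.4337 × -0.0889 = 0.0622.
cos φ cos δ sin H_s = 0.9011 × 0.9960 × 0.9991 = 0.8967.
Q̄ = (1362/π) × (0.0622 + 0.8967) = 433.54 × 0.9589 = 415.72 W/m².

416 W/m²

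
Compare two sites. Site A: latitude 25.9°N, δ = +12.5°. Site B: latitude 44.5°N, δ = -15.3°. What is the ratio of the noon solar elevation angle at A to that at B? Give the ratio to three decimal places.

2.536

A: 90° − |25.9 − (12.5)| = 76.60°.
B: 90° − |44.5 − (-15.3)| = 30.20°.
Ratio A/B = 76.6000 / 30.2000 = 2.5364.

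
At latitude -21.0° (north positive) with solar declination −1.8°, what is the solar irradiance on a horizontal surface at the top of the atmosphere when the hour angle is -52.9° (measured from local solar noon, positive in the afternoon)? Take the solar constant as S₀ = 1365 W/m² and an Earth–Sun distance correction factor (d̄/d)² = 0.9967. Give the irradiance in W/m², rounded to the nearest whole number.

With φ = -21.0°, δ = -1.8°, H = -52.90°: sin φ sin δ = 0.0113, cos φ cos δ cos H = 0.5629, so cos θ_z = 0.5742.
Top-of-atmosphere irradiance = S₀ (d̄/d)² cos θ_z = 1365 × 0.9967 × 0.5742 = 781.20 W/m².

781 W/m²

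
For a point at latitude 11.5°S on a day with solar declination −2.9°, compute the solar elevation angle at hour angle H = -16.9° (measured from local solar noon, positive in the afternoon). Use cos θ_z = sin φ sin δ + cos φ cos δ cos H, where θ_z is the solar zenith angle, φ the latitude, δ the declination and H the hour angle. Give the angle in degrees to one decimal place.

With φ = -11.5°, δ = -2.9°, H = -16.90°: sin φ sin δ = 0.0101, cos φ cos δ cos H = 0.9364, so cos θ_z = 0.9465.
θ_z = arccos(0.9465) = 18.83°, so the elevation is 90° − 18.83° = 71.17°.

71.2°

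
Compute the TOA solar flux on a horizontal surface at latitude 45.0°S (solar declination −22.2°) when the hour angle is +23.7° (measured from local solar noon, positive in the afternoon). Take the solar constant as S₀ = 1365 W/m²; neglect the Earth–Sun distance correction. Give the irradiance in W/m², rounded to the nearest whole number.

cos θ_z = sin φ sin δ + cos φ cos δ cos H = (-0.7071)(-0.3778) + (0.7071)(0.9259)(0.9157) = 0.8667.
Top-of-atmosphere irradiance = S₀ cos θ_z = 1365 × 0.8667 = 1183.05 W/m².

1183 W/m²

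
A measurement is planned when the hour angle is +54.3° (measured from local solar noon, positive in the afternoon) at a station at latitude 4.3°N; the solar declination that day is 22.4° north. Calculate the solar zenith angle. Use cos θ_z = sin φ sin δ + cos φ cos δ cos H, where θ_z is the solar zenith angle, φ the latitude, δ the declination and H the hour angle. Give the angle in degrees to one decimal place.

55.5°

cos θ_z = sin(4.3°) sin(22.4°) + cos(4.3°) cos(22.4°) cos(54.30°) = 0.0286 + 0.5380 = 0.5666.
θ_z = arccos(0.5666) = 55.49°.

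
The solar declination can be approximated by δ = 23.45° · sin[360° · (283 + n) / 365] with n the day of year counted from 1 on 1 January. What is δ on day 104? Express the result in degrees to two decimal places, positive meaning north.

360 × (283 + 104) / 365 = 381.699°; sin(381.699°) = 0.3697.
δ = 23.45 × 0.3697 = 8.669° ≈ +8.67°.

+8.67°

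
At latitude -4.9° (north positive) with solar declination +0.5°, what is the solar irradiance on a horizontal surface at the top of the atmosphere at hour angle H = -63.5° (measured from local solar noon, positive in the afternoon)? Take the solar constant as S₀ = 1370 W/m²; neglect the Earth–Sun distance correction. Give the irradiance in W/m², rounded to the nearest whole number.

With φ = -4.9°, δ = 0.5°, H = -63.50°: sin φ sin δ = -0.0007, cos φ cos δ cos H = 0.4446, so cos θ_z = 0.4439.
Top-of-atmosphere irradiance = S₀ cos θ_z = 1370 × 0.4439 = 608.14 W/m².

608 W/m²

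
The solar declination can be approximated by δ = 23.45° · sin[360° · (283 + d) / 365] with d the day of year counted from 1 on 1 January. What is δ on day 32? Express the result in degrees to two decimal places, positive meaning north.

-17.78°

360 × (283 + 32) / 365 = 310.685°; sin(310.685°) = -0.7583.
δ = 23.45 × -0.7583 = -17.782° ≈ -17.78°.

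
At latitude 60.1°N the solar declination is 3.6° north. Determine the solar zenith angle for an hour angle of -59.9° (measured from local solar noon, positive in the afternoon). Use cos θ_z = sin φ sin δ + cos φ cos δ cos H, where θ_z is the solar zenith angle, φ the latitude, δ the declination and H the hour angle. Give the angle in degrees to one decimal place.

cos θ_z = sin φ sin δ + cos φ cos δ cos H = (0.8669)(0.0628) + (0.4985)(0.9980)(0.5015) = 0.3039.
θ_z = arccos(0.3039) = 72.31°.

72.3°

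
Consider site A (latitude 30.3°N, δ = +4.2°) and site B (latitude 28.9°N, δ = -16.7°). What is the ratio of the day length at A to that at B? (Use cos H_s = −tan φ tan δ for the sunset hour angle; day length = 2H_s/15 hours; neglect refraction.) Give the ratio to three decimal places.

A: H_s = arccos(−tan 30.3° · tan 4.2°) = 92.46°, so 2H_s/15 = 12.3280 h.
B: H_s = arccos(−tan 28.9° · tan -16.7°) = 80.47°, so 2H_s/15 = 10.7293 h.
Ratio A/B = 12.3280 / 10.7293 = 1.1490.

1.149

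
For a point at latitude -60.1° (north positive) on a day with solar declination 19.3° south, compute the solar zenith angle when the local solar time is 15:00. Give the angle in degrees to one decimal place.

Hour angle H = 15° × (15 − 12) = 45.00°.
cos θ_z = sin(-60.1°) sin(-19.3°) + cos(-60.1°) cos(-19.3°) cos(45.00°) = 0.2865 + 0.3327 = 0.6192.
θ_z = arccos(0.6192) = 51.74°.

51.7°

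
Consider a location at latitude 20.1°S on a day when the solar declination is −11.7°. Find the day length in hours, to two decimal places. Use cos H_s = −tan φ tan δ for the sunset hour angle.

12.58 hours

−tan φ tan δ = −(-0.3659)(-0.2071) = -0.0758; H_s = arccos(-0.0758) = 94.35°.
Day length = 2 H_s / 15° h⁻¹ = 188.70° / 15 = 12.580 h.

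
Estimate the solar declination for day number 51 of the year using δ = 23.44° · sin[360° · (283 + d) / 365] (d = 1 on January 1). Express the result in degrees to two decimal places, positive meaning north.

360 × (283 + 51) / 365 = 329.425°; sin(329.425°) = -0.5087.
δ = 23.44 × -0.5087 = -11.924° ≈ -11.92°.

-11.92°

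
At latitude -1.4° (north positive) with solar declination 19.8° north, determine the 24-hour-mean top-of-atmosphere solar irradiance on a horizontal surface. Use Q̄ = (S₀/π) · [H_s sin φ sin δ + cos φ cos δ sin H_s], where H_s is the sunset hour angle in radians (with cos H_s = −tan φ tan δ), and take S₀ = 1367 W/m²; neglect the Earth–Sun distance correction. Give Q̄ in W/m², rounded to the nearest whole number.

404 W/m²

cos H_s = −tan(-1.4°) · tan(19.8°) = 0.0088, so H_s = arccos(0.0088) = 89.50°. In radians, H_s = 1.5621.
H_s sin φ sin δ = 1.5621 × -0.0244 × 0.3387 = -0.0129.
cos φ cos δ sin H_s = 0.9997 × 0.9409 × 1.0000 = 0.9406.
Q̄ = (1367/π) × (-0.0129 + 0.9406) = 435.13 × 0.9277 = 403.67 W/m².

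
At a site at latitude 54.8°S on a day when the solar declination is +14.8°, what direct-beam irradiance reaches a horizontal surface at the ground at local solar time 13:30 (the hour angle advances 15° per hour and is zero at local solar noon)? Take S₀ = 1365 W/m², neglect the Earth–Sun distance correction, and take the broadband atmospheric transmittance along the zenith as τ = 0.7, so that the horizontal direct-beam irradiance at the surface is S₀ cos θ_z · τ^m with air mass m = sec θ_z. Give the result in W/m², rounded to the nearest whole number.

Hour angle H = 15° × (13.5 − 12) = 22.50°.
cos θ_z = sin(-54.8°) sin(14.8°) + cos(-54.8°) cos(14.8°) cos(22.50°) = -0.2087 + 0.5149 = 0.3062.
Air mass m = 1/cos θ_z = 1/0.3062 = 3.266; τ^m = 0.7^3.266 = 0.3120.
Surface direct beam = 1365 × 0.3062 × 0.3120 = 130.40 W/m².

130 W/m²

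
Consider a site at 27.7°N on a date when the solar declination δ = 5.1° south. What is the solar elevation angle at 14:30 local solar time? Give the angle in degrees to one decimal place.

41.2°

Hour angle H = 15° × (14.5 − 12) = 37.50°.
cos θ_z = sin(27.7°) sin(-5.1°) + cos(27.7°) cos(-5.1°) cos(37.50°) = -0.0413 + 0.6996 = 0.6583.
θ_z = arccos(0.6583) = 48.83°, so the elevation is 90° − 48.83° = 41.17°.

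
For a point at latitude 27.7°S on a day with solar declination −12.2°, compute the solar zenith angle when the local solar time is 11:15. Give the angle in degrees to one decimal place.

Hour angle H = 15° × (11.25 − 12) = -11.25°.
cos θ_z = sin φ sin δ + cos φ cos δ cos H = (-0.4648)(-0.2113) + (0.8854)(0.9774)(0.9808) = 0.9470.
θ_z = arccos(0.9470) = 18.74°.

18.7°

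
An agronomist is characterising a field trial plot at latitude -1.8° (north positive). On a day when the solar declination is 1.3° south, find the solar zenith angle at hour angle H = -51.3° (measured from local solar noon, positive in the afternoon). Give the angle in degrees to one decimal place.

cos θ_z = sin φ sin δ + cos φ cos δ cos H = (-0.0314)(-0.0227) + (0.9995)(0.9997)(0.6252) = 0.6254.
θ_z = arccos(0.6254) = 51.29°.

51.3°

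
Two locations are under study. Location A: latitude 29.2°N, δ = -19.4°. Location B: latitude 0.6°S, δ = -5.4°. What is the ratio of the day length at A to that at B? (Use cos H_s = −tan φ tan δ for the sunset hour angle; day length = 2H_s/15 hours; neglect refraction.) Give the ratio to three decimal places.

A: H_s = arccos(−tan 29.2° · tan -19.4°) = 78.65°, so 2H_s/15 = 10.4867 h.
B: H_s = arccos(−tan -0.6° · tan -5.4°) = 90.06°, so 2H_s/15 = 12.0080 h.
Ratio A/B = 10.4867 / 12.0080 = 0.8733.

0.873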